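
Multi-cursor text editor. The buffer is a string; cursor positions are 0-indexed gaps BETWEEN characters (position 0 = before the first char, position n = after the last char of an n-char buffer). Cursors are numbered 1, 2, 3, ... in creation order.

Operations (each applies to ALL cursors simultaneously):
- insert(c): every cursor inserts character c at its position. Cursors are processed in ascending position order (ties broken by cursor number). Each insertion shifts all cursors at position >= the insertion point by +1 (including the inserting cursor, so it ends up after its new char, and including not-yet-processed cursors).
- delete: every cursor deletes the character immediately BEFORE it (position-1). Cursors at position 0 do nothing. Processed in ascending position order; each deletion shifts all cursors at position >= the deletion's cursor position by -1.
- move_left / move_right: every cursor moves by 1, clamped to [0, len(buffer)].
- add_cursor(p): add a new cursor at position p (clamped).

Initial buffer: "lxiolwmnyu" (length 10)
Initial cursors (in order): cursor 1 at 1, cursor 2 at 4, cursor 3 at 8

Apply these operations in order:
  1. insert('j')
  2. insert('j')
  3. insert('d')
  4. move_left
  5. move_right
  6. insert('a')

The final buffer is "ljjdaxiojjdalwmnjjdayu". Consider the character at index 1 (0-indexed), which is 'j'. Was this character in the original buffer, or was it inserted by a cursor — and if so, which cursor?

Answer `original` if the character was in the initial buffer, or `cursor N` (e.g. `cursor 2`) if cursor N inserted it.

Answer: cursor 1

Derivation:
After op 1 (insert('j')): buffer="ljxiojlwmnjyu" (len 13), cursors c1@2 c2@6 c3@11, authorship .1...2....3..
After op 2 (insert('j')): buffer="ljjxiojjlwmnjjyu" (len 16), cursors c1@3 c2@8 c3@14, authorship .11...22....33..
After op 3 (insert('d')): buffer="ljjdxiojjdlwmnjjdyu" (len 19), cursors c1@4 c2@10 c3@17, authorship .111...222....333..
After op 4 (move_left): buffer="ljjdxiojjdlwmnjjdyu" (len 19), cursors c1@3 c2@9 c3@16, authorship .111...222....333..
After op 5 (move_right): buffer="ljjdxiojjdlwmnjjdyu" (len 19), cursors c1@4 c2@10 c3@17, authorship .111...222....333..
After op 6 (insert('a')): buffer="ljjdaxiojjdalwmnjjdayu" (len 22), cursors c1@5 c2@12 c3@20, authorship .1111...2222....3333..
Authorship (.=original, N=cursor N): . 1 1 1 1 . . . 2 2 2 2 . . . . 3 3 3 3 . .
Index 1: author = 1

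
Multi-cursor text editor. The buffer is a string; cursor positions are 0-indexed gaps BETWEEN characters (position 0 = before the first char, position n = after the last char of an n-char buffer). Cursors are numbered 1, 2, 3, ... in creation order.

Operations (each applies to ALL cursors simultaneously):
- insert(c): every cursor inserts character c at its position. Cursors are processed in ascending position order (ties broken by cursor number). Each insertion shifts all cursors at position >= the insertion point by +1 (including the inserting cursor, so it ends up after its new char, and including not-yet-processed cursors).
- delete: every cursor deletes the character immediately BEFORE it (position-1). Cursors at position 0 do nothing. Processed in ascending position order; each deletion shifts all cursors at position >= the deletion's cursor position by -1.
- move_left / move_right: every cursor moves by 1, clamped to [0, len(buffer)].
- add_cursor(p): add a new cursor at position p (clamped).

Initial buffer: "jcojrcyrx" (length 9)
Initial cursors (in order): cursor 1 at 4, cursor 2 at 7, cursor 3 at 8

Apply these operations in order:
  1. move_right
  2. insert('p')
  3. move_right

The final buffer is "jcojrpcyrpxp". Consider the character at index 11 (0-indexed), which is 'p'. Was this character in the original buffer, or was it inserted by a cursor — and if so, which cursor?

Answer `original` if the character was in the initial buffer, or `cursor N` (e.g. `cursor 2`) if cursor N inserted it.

Answer: cursor 3

Derivation:
After op 1 (move_right): buffer="jcojrcyrx" (len 9), cursors c1@5 c2@8 c3@9, authorship .........
After op 2 (insert('p')): buffer="jcojrpcyrpxp" (len 12), cursors c1@6 c2@10 c3@12, authorship .....1...2.3
After op 3 (move_right): buffer="jcojrpcyrpxp" (len 12), cursors c1@7 c2@11 c3@12, authorship .....1...2.3
Authorship (.=original, N=cursor N): . . . . . 1 . . . 2 . 3
Index 11: author = 3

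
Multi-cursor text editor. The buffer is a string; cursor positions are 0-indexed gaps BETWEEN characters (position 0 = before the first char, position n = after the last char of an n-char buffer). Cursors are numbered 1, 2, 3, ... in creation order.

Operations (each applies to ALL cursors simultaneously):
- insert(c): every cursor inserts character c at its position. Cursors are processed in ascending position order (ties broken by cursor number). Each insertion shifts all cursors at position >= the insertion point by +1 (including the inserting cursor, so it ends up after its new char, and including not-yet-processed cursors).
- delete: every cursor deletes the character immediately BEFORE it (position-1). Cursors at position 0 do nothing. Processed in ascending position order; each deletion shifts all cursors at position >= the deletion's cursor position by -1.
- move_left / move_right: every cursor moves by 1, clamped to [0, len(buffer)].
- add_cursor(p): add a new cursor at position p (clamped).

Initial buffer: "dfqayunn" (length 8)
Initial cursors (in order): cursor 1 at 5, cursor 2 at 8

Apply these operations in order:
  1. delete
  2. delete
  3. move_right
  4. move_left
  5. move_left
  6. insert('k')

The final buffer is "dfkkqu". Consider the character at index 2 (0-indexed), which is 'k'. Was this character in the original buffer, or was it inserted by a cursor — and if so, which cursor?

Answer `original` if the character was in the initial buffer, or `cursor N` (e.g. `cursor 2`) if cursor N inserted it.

Answer: cursor 1

Derivation:
After op 1 (delete): buffer="dfqaun" (len 6), cursors c1@4 c2@6, authorship ......
After op 2 (delete): buffer="dfqu" (len 4), cursors c1@3 c2@4, authorship ....
After op 3 (move_right): buffer="dfqu" (len 4), cursors c1@4 c2@4, authorship ....
After op 4 (move_left): buffer="dfqu" (len 4), cursors c1@3 c2@3, authorship ....
After op 5 (move_left): buffer="dfqu" (len 4), cursors c1@2 c2@2, authorship ....
After op 6 (insert('k')): buffer="dfkkqu" (len 6), cursors c1@4 c2@4, authorship ..12..
Authorship (.=original, N=cursor N): . . 1 2 . .
Index 2: author = 1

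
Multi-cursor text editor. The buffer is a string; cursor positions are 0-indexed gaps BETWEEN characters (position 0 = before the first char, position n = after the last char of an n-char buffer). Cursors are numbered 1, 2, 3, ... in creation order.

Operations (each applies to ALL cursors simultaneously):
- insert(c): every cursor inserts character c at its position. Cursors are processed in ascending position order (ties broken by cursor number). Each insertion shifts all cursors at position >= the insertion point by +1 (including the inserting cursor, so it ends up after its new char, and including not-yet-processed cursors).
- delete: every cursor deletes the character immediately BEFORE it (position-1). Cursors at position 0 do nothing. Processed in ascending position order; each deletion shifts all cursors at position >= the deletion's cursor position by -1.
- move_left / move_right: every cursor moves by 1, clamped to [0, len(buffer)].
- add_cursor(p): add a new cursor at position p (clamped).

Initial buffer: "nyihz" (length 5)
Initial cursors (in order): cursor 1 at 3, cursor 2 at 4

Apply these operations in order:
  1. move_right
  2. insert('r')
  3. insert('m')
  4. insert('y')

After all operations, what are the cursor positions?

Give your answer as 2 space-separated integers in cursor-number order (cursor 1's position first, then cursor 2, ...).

Answer: 7 11

Derivation:
After op 1 (move_right): buffer="nyihz" (len 5), cursors c1@4 c2@5, authorship .....
After op 2 (insert('r')): buffer="nyihrzr" (len 7), cursors c1@5 c2@7, authorship ....1.2
After op 3 (insert('m')): buffer="nyihrmzrm" (len 9), cursors c1@6 c2@9, authorship ....11.22
After op 4 (insert('y')): buffer="nyihrmyzrmy" (len 11), cursors c1@7 c2@11, authorship ....111.222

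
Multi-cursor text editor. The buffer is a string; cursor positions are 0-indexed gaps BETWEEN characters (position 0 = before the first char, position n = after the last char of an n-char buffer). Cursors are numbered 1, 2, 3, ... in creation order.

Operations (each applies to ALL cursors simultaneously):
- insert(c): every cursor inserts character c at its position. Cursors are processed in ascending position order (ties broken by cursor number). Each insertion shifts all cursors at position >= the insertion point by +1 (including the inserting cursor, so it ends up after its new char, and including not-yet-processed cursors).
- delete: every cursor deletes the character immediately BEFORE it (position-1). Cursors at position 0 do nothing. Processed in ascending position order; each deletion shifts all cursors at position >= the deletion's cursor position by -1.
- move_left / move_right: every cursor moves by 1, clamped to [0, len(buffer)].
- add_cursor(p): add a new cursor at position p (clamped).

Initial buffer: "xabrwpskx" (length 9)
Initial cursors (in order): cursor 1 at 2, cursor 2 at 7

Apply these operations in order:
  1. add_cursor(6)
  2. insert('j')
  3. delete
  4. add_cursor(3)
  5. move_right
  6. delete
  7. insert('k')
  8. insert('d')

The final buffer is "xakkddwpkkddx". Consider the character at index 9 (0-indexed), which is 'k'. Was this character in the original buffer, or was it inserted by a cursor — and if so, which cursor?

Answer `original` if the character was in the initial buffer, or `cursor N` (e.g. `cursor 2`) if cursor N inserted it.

Answer: cursor 3

Derivation:
After op 1 (add_cursor(6)): buffer="xabrwpskx" (len 9), cursors c1@2 c3@6 c2@7, authorship .........
After op 2 (insert('j')): buffer="xajbrwpjsjkx" (len 12), cursors c1@3 c3@8 c2@10, authorship ..1....3.2..
After op 3 (delete): buffer="xabrwpskx" (len 9), cursors c1@2 c3@6 c2@7, authorship .........
After op 4 (add_cursor(3)): buffer="xabrwpskx" (len 9), cursors c1@2 c4@3 c3@6 c2@7, authorship .........
After op 5 (move_right): buffer="xabrwpskx" (len 9), cursors c1@3 c4@4 c3@7 c2@8, authorship .........
After op 6 (delete): buffer="xawpx" (len 5), cursors c1@2 c4@2 c2@4 c3@4, authorship .....
After op 7 (insert('k')): buffer="xakkwpkkx" (len 9), cursors c1@4 c4@4 c2@8 c3@8, authorship ..14..23.
After op 8 (insert('d')): buffer="xakkddwpkkddx" (len 13), cursors c1@6 c4@6 c2@12 c3@12, authorship ..1414..2323.
Authorship (.=original, N=cursor N): . . 1 4 1 4 . . 2 3 2 3 .
Index 9: author = 3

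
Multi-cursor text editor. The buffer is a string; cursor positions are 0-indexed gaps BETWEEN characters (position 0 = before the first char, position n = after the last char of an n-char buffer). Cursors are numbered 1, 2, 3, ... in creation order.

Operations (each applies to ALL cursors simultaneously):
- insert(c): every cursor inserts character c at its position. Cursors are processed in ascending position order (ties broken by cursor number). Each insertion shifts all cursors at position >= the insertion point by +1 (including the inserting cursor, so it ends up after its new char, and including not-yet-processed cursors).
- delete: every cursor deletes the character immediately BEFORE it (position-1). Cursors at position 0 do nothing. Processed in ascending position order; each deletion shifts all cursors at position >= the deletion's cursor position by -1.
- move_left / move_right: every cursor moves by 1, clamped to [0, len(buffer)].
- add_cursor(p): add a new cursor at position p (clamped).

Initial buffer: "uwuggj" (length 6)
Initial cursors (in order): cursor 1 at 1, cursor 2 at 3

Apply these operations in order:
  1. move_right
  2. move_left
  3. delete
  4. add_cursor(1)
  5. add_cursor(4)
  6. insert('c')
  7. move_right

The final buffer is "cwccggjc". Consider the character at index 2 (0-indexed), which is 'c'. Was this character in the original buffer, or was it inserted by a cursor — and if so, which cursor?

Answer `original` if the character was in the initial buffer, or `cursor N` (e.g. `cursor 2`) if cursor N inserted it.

Answer: cursor 2

Derivation:
After op 1 (move_right): buffer="uwuggj" (len 6), cursors c1@2 c2@4, authorship ......
After op 2 (move_left): buffer="uwuggj" (len 6), cursors c1@1 c2@3, authorship ......
After op 3 (delete): buffer="wggj" (len 4), cursors c1@0 c2@1, authorship ....
After op 4 (add_cursor(1)): buffer="wggj" (len 4), cursors c1@0 c2@1 c3@1, authorship ....
After op 5 (add_cursor(4)): buffer="wggj" (len 4), cursors c1@0 c2@1 c3@1 c4@4, authorship ....
After op 6 (insert('c')): buffer="cwccggjc" (len 8), cursors c1@1 c2@4 c3@4 c4@8, authorship 1.23...4
After op 7 (move_right): buffer="cwccggjc" (len 8), cursors c1@2 c2@5 c3@5 c4@8, authorship 1.23...4
Authorship (.=original, N=cursor N): 1 . 2 3 . . . 4
Index 2: author = 2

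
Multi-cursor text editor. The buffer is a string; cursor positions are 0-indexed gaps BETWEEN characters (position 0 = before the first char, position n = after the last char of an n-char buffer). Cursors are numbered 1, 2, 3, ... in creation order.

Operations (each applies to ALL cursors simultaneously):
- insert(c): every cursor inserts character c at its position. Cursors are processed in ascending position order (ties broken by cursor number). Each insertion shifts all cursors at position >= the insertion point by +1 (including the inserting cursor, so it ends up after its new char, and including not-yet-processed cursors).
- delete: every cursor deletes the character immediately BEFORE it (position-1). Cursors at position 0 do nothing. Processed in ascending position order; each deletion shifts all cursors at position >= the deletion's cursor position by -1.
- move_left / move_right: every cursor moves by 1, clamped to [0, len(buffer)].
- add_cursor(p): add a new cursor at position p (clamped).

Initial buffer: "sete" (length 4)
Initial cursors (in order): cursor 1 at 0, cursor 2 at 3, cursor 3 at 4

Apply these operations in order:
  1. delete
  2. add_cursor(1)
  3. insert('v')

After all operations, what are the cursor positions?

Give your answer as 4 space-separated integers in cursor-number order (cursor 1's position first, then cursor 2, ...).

After op 1 (delete): buffer="se" (len 2), cursors c1@0 c2@2 c3@2, authorship ..
After op 2 (add_cursor(1)): buffer="se" (len 2), cursors c1@0 c4@1 c2@2 c3@2, authorship ..
After op 3 (insert('v')): buffer="vsvevv" (len 6), cursors c1@1 c4@3 c2@6 c3@6, authorship 1.4.23

Answer: 1 6 6 3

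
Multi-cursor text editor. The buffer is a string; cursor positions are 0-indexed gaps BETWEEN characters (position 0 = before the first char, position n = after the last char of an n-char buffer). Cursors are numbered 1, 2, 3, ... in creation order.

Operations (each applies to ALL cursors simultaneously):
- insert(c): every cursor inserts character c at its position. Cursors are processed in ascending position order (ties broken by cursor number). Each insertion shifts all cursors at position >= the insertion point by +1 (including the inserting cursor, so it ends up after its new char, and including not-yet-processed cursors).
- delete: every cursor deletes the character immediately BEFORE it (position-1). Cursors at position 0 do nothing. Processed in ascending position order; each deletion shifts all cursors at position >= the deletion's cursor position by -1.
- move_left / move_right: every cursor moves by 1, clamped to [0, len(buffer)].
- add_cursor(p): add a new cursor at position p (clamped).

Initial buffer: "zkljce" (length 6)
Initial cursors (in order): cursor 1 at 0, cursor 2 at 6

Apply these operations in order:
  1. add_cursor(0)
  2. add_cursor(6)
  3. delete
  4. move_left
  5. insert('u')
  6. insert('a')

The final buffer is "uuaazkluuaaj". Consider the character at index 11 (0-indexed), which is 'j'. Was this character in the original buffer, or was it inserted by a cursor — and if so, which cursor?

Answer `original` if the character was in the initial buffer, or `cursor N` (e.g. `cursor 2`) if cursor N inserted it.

Answer: original

Derivation:
After op 1 (add_cursor(0)): buffer="zkljce" (len 6), cursors c1@0 c3@0 c2@6, authorship ......
After op 2 (add_cursor(6)): buffer="zkljce" (len 6), cursors c1@0 c3@0 c2@6 c4@6, authorship ......
After op 3 (delete): buffer="zklj" (len 4), cursors c1@0 c3@0 c2@4 c4@4, authorship ....
After op 4 (move_left): buffer="zklj" (len 4), cursors c1@0 c3@0 c2@3 c4@3, authorship ....
After op 5 (insert('u')): buffer="uuzkluuj" (len 8), cursors c1@2 c3@2 c2@7 c4@7, authorship 13...24.
After op 6 (insert('a')): buffer="uuaazkluuaaj" (len 12), cursors c1@4 c3@4 c2@11 c4@11, authorship 1313...2424.
Authorship (.=original, N=cursor N): 1 3 1 3 . . . 2 4 2 4 .
Index 11: author = original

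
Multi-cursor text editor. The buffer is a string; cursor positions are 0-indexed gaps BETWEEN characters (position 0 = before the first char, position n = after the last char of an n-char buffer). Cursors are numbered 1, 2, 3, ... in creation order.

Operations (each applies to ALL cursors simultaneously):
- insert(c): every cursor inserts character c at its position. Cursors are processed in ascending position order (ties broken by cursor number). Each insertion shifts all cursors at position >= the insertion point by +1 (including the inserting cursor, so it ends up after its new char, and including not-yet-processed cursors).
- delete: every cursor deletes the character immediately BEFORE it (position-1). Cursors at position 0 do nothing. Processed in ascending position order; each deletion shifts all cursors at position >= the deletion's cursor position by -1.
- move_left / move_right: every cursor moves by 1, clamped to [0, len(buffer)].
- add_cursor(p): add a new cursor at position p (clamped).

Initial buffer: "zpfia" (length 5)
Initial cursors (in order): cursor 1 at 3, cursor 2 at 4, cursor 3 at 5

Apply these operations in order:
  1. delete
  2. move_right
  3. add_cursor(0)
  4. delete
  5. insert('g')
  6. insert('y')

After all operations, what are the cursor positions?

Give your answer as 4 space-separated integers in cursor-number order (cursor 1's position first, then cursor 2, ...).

Answer: 8 8 8 8

Derivation:
After op 1 (delete): buffer="zp" (len 2), cursors c1@2 c2@2 c3@2, authorship ..
After op 2 (move_right): buffer="zp" (len 2), cursors c1@2 c2@2 c3@2, authorship ..
After op 3 (add_cursor(0)): buffer="zp" (len 2), cursors c4@0 c1@2 c2@2 c3@2, authorship ..
After op 4 (delete): buffer="" (len 0), cursors c1@0 c2@0 c3@0 c4@0, authorship 
After op 5 (insert('g')): buffer="gggg" (len 4), cursors c1@4 c2@4 c3@4 c4@4, authorship 1234
After op 6 (insert('y')): buffer="ggggyyyy" (len 8), cursors c1@8 c2@8 c3@8 c4@8, authorship 12341234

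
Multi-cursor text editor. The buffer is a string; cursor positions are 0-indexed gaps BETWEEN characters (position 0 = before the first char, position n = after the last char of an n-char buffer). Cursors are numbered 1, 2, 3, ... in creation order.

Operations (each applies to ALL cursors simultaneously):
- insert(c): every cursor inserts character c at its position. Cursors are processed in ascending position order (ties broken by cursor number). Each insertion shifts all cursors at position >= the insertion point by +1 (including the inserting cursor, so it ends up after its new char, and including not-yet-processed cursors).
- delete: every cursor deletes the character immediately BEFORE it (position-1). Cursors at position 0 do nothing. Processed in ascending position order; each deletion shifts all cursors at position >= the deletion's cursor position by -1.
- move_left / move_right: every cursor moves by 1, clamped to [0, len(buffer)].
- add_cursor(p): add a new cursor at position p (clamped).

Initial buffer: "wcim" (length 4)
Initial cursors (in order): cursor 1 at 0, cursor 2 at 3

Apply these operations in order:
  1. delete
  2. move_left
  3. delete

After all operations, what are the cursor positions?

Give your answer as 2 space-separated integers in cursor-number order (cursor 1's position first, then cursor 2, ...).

Answer: 0 0

Derivation:
After op 1 (delete): buffer="wcm" (len 3), cursors c1@0 c2@2, authorship ...
After op 2 (move_left): buffer="wcm" (len 3), cursors c1@0 c2@1, authorship ...
After op 3 (delete): buffer="cm" (len 2), cursors c1@0 c2@0, authorship ..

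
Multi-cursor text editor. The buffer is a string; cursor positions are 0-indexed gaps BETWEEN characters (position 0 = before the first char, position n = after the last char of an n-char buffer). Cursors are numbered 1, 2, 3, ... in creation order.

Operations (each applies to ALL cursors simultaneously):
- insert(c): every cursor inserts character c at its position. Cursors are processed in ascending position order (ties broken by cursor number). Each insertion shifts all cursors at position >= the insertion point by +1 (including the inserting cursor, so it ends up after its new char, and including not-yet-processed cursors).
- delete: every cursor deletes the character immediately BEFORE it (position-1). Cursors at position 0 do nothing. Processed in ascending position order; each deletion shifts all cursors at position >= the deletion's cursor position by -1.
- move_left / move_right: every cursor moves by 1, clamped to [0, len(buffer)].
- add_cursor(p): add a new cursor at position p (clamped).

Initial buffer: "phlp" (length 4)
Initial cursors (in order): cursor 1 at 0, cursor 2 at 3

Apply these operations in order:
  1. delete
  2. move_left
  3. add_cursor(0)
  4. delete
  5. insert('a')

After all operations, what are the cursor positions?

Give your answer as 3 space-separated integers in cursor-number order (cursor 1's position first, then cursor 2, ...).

Answer: 3 3 3

Derivation:
After op 1 (delete): buffer="php" (len 3), cursors c1@0 c2@2, authorship ...
After op 2 (move_left): buffer="php" (len 3), cursors c1@0 c2@1, authorship ...
After op 3 (add_cursor(0)): buffer="php" (len 3), cursors c1@0 c3@0 c2@1, authorship ...
After op 4 (delete): buffer="hp" (len 2), cursors c1@0 c2@0 c3@0, authorship ..
After op 5 (insert('a')): buffer="aaahp" (len 5), cursors c1@3 c2@3 c3@3, authorship 123..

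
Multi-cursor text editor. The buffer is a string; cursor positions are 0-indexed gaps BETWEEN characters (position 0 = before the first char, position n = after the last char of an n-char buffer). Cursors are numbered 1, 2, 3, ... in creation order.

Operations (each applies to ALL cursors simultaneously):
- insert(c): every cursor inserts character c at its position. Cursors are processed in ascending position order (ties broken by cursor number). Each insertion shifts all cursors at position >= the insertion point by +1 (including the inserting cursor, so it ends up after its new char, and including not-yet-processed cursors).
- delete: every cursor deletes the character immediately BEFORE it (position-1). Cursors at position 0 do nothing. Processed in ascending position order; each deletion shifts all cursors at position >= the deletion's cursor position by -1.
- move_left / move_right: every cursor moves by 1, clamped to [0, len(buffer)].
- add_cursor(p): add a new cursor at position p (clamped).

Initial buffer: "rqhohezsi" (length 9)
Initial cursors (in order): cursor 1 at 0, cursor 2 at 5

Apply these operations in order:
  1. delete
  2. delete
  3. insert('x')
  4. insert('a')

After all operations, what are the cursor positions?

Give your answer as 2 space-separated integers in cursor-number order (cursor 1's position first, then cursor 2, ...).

After op 1 (delete): buffer="rqhoezsi" (len 8), cursors c1@0 c2@4, authorship ........
After op 2 (delete): buffer="rqhezsi" (len 7), cursors c1@0 c2@3, authorship .......
After op 3 (insert('x')): buffer="xrqhxezsi" (len 9), cursors c1@1 c2@5, authorship 1...2....
After op 4 (insert('a')): buffer="xarqhxaezsi" (len 11), cursors c1@2 c2@7, authorship 11...22....

Answer: 2 7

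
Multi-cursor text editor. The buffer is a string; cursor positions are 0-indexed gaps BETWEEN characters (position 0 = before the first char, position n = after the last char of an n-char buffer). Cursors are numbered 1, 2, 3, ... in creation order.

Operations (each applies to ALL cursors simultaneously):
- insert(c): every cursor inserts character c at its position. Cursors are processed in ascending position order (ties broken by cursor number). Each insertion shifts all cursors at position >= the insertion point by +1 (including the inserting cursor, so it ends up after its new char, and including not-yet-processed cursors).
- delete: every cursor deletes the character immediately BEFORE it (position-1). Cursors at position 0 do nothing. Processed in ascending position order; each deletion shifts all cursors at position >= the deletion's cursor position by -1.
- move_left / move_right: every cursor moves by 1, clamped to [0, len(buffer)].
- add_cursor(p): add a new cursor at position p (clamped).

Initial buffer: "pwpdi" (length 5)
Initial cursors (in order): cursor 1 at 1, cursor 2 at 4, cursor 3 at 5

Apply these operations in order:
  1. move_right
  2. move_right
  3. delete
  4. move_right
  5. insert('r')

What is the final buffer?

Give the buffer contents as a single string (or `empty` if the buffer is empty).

After op 1 (move_right): buffer="pwpdi" (len 5), cursors c1@2 c2@5 c3@5, authorship .....
After op 2 (move_right): buffer="pwpdi" (len 5), cursors c1@3 c2@5 c3@5, authorship .....
After op 3 (delete): buffer="pw" (len 2), cursors c1@2 c2@2 c3@2, authorship ..
After op 4 (move_right): buffer="pw" (len 2), cursors c1@2 c2@2 c3@2, authorship ..
After op 5 (insert('r')): buffer="pwrrr" (len 5), cursors c1@5 c2@5 c3@5, authorship ..123

Answer: pwrrr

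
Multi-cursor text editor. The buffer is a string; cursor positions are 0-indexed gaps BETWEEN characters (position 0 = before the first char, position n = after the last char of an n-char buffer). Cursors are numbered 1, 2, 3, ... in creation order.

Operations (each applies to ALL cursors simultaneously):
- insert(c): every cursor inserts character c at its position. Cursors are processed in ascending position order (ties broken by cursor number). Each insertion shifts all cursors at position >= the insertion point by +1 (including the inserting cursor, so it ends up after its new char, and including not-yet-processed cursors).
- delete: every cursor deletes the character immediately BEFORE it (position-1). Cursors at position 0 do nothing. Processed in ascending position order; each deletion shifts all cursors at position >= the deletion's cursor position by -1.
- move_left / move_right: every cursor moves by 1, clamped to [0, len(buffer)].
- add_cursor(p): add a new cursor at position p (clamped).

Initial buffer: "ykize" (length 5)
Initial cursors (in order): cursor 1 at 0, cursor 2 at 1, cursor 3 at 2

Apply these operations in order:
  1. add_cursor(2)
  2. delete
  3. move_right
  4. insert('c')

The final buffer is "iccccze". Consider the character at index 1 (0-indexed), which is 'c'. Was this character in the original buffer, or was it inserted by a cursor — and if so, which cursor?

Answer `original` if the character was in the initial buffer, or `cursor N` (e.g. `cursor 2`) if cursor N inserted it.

Answer: cursor 1

Derivation:
After op 1 (add_cursor(2)): buffer="ykize" (len 5), cursors c1@0 c2@1 c3@2 c4@2, authorship .....
After op 2 (delete): buffer="ize" (len 3), cursors c1@0 c2@0 c3@0 c4@0, authorship ...
After op 3 (move_right): buffer="ize" (len 3), cursors c1@1 c2@1 c3@1 c4@1, authorship ...
After op 4 (insert('c')): buffer="iccccze" (len 7), cursors c1@5 c2@5 c3@5 c4@5, authorship .1234..
Authorship (.=original, N=cursor N): . 1 2 3 4 . .
Index 1: author = 1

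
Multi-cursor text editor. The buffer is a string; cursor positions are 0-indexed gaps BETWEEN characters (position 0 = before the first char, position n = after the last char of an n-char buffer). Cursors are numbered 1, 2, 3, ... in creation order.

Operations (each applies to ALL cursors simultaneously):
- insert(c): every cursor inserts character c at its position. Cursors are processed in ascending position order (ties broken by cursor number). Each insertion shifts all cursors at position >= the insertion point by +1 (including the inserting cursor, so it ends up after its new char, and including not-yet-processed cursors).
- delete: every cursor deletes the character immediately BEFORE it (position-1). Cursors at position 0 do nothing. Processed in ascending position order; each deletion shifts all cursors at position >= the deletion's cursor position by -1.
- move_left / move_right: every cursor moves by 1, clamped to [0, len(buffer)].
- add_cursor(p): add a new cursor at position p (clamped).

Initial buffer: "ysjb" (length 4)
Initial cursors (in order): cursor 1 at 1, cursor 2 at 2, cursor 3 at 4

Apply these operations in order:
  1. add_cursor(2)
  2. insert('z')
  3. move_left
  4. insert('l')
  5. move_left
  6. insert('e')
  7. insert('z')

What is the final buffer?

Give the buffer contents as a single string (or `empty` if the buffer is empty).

Answer: yezlzszleezzlzjbezlz

Derivation:
After op 1 (add_cursor(2)): buffer="ysjb" (len 4), cursors c1@1 c2@2 c4@2 c3@4, authorship ....
After op 2 (insert('z')): buffer="yzszzjbz" (len 8), cursors c1@2 c2@5 c4@5 c3@8, authorship .1.24..3
After op 3 (move_left): buffer="yzszzjbz" (len 8), cursors c1@1 c2@4 c4@4 c3@7, authorship .1.24..3
After op 4 (insert('l')): buffer="ylzszllzjblz" (len 12), cursors c1@2 c2@7 c4@7 c3@11, authorship .11.2244..33
After op 5 (move_left): buffer="ylzszllzjblz" (len 12), cursors c1@1 c2@6 c4@6 c3@10, authorship .11.2244..33
After op 6 (insert('e')): buffer="yelzszleelzjbelz" (len 16), cursors c1@2 c2@9 c4@9 c3@14, authorship .111.222444..333
After op 7 (insert('z')): buffer="yezlzszleezzlzjbezlz" (len 20), cursors c1@3 c2@12 c4@12 c3@18, authorship .1111.22242444..3333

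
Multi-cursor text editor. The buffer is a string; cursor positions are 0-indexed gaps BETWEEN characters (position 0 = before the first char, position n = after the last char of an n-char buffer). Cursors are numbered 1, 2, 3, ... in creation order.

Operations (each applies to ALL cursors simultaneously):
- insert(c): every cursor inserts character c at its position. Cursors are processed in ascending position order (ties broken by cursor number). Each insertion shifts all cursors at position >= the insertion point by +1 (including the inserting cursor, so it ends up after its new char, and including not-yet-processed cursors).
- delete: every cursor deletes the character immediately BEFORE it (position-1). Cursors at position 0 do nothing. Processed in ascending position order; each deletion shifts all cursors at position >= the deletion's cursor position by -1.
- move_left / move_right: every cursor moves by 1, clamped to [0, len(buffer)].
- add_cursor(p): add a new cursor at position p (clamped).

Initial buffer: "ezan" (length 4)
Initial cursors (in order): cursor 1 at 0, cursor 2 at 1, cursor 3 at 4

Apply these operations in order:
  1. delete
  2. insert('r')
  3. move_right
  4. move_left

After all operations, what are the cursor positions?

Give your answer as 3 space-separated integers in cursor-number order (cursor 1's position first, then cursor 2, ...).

Answer: 2 2 4

Derivation:
After op 1 (delete): buffer="za" (len 2), cursors c1@0 c2@0 c3@2, authorship ..
After op 2 (insert('r')): buffer="rrzar" (len 5), cursors c1@2 c2@2 c3@5, authorship 12..3
After op 3 (move_right): buffer="rrzar" (len 5), cursors c1@3 c2@3 c3@5, authorship 12..3
After op 4 (move_left): buffer="rrzar" (len 5), cursors c1@2 c2@2 c3@4, authorship 12..3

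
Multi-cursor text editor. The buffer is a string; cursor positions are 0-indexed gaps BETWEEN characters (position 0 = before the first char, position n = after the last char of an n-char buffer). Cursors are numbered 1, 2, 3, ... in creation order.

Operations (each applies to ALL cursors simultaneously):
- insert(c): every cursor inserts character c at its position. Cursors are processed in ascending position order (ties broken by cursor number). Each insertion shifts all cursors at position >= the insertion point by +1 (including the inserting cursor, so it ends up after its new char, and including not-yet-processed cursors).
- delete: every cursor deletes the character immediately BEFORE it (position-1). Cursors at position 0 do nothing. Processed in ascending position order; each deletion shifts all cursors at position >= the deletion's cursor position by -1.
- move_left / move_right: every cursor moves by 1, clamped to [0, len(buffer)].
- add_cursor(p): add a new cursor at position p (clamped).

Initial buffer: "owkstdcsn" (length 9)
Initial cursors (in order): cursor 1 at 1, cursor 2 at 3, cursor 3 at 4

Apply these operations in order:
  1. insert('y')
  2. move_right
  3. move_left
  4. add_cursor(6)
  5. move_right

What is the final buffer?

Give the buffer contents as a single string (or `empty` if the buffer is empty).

After op 1 (insert('y')): buffer="oywkysytdcsn" (len 12), cursors c1@2 c2@5 c3@7, authorship .1..2.3.....
After op 2 (move_right): buffer="oywkysytdcsn" (len 12), cursors c1@3 c2@6 c3@8, authorship .1..2.3.....
After op 3 (move_left): buffer="oywkysytdcsn" (len 12), cursors c1@2 c2@5 c3@7, authorship .1..2.3.....
After op 4 (add_cursor(6)): buffer="oywkysytdcsn" (len 12), cursors c1@2 c2@5 c4@6 c3@7, authorship .1..2.3.....
After op 5 (move_right): buffer="oywkysytdcsn" (len 12), cursors c1@3 c2@6 c4@7 c3@8, authorship .1..2.3.....

Answer: oywkysytdcsn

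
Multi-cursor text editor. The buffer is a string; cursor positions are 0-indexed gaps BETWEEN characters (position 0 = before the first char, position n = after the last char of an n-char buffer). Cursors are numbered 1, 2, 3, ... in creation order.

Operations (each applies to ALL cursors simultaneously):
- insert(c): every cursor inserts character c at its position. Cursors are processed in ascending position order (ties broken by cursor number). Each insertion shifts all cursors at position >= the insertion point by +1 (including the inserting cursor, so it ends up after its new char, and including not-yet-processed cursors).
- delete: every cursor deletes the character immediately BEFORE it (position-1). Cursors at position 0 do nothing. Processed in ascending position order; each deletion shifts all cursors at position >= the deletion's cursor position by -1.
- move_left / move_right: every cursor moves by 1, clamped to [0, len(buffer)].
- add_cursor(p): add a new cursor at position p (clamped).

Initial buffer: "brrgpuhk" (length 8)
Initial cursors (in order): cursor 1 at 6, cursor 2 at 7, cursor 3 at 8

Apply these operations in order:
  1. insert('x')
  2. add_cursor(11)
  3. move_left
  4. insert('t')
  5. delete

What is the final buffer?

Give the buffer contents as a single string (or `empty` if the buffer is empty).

Answer: brrgpuxhxkx

Derivation:
After op 1 (insert('x')): buffer="brrgpuxhxkx" (len 11), cursors c1@7 c2@9 c3@11, authorship ......1.2.3
After op 2 (add_cursor(11)): buffer="brrgpuxhxkx" (len 11), cursors c1@7 c2@9 c3@11 c4@11, authorship ......1.2.3
After op 3 (move_left): buffer="brrgpuxhxkx" (len 11), cursors c1@6 c2@8 c3@10 c4@10, authorship ......1.2.3
After op 4 (insert('t')): buffer="brrgputxhtxkttx" (len 15), cursors c1@7 c2@10 c3@14 c4@14, authorship ......11.22.343
After op 5 (delete): buffer="brrgpuxhxkx" (len 11), cursors c1@6 c2@8 c3@10 c4@10, authorship ......1.2.3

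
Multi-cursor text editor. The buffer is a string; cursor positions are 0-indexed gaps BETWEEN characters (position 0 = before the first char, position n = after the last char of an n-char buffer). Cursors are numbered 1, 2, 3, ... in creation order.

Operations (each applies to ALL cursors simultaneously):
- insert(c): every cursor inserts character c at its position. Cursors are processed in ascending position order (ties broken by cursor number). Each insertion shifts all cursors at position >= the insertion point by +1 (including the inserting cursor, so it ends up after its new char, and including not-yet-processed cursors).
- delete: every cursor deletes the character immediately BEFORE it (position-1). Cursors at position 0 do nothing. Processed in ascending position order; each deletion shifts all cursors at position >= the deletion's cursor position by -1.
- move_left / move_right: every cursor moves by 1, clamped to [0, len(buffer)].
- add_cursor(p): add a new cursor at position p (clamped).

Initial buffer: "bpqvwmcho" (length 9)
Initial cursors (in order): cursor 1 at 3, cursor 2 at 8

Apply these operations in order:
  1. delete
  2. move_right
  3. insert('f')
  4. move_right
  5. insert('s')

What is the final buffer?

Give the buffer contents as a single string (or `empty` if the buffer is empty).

Answer: bpvfwsmcofs

Derivation:
After op 1 (delete): buffer="bpvwmco" (len 7), cursors c1@2 c2@6, authorship .......
After op 2 (move_right): buffer="bpvwmco" (len 7), cursors c1@3 c2@7, authorship .......
After op 3 (insert('f')): buffer="bpvfwmcof" (len 9), cursors c1@4 c2@9, authorship ...1....2
After op 4 (move_right): buffer="bpvfwmcof" (len 9), cursors c1@5 c2@9, authorship ...1....2
After op 5 (insert('s')): buffer="bpvfwsmcofs" (len 11), cursors c1@6 c2@11, authorship ...1.1...22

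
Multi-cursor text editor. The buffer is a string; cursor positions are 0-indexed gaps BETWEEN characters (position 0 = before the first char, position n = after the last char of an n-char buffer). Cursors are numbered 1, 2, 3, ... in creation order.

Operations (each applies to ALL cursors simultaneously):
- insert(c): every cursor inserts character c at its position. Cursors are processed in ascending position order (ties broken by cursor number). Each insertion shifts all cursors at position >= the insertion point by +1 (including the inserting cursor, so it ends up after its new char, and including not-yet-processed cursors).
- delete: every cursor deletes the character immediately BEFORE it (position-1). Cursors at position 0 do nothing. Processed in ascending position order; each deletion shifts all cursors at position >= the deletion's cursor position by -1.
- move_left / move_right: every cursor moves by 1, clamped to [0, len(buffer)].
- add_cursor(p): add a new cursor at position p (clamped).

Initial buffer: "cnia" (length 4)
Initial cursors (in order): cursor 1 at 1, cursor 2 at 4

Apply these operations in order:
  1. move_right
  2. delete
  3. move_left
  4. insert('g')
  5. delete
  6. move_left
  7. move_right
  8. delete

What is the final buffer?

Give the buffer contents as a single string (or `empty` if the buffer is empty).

After op 1 (move_right): buffer="cnia" (len 4), cursors c1@2 c2@4, authorship ....
After op 2 (delete): buffer="ci" (len 2), cursors c1@1 c2@2, authorship ..
After op 3 (move_left): buffer="ci" (len 2), cursors c1@0 c2@1, authorship ..
After op 4 (insert('g')): buffer="gcgi" (len 4), cursors c1@1 c2@3, authorship 1.2.
After op 5 (delete): buffer="ci" (len 2), cursors c1@0 c2@1, authorship ..
After op 6 (move_left): buffer="ci" (len 2), cursors c1@0 c2@0, authorship ..
After op 7 (move_right): buffer="ci" (len 2), cursors c1@1 c2@1, authorship ..
After op 8 (delete): buffer="i" (len 1), cursors c1@0 c2@0, authorship .

Answer: i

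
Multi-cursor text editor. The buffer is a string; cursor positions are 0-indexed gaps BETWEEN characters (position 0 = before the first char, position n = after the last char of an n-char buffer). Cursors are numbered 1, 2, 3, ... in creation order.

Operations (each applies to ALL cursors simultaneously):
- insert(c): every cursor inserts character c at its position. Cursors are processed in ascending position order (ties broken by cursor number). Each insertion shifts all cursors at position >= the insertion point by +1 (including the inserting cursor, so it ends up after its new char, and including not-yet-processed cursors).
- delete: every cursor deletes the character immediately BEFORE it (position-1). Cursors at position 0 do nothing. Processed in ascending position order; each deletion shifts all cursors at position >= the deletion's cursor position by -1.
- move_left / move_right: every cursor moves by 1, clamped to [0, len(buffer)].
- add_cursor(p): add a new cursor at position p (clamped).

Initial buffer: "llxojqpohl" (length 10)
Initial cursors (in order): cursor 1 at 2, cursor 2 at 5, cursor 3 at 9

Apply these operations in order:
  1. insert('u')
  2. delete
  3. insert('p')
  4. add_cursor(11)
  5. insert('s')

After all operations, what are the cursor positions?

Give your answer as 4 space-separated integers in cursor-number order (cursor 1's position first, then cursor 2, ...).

After op 1 (insert('u')): buffer="lluxojuqpohul" (len 13), cursors c1@3 c2@7 c3@12, authorship ..1...2....3.
After op 2 (delete): buffer="llxojqpohl" (len 10), cursors c1@2 c2@5 c3@9, authorship ..........
After op 3 (insert('p')): buffer="llpxojpqpohpl" (len 13), cursors c1@3 c2@7 c3@12, authorship ..1...2....3.
After op 4 (add_cursor(11)): buffer="llpxojpqpohpl" (len 13), cursors c1@3 c2@7 c4@11 c3@12, authorship ..1...2....3.
After op 5 (insert('s')): buffer="llpsxojpsqpohspsl" (len 17), cursors c1@4 c2@9 c4@14 c3@16, authorship ..11...22....433.

Answer: 4 9 16 14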